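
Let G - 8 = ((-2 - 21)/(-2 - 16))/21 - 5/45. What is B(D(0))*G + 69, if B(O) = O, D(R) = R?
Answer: 69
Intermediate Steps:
G = 3005/378 (G = 8 + (((-2 - 21)/(-2 - 16))/21 - 5/45) = 8 + (-23/(-18)*(1/21) - 5*1/45) = 8 + (-23*(-1/18)*(1/21) - ⅑) = 8 + ((23/18)*(1/21) - ⅑) = 8 + (23/378 - ⅑) = 8 - 19/378 = 3005/378 ≈ 7.9497)
B(D(0))*G + 69 = 0*(3005/378) + 69 = 0 + 69 = 69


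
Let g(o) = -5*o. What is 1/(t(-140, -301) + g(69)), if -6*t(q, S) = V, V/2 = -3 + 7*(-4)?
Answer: -3/1004 ≈ -0.0029880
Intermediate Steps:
V = -62 (V = 2*(-3 + 7*(-4)) = 2*(-3 - 28) = 2*(-31) = -62)
t(q, S) = 31/3 (t(q, S) = -1/6*(-62) = 31/3)
1/(t(-140, -301) + g(69)) = 1/(31/3 - 5*69) = 1/(31/3 - 345) = 1/(-1004/3) = -3/1004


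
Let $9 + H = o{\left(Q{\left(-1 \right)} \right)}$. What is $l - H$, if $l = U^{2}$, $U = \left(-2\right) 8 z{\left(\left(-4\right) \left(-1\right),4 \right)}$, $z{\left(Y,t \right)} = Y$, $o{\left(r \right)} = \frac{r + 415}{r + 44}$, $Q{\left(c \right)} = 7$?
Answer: $\frac{208933}{51} \approx 4096.7$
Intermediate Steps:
$o{\left(r \right)} = \frac{415 + r}{44 + r}$
$H = - \frac{37}{51}$ ($H = -9 + \frac{415 + 7}{44 + 7} = -9 + \frac{1}{51} \cdot 422 = -9 + \frac{422}{51} = - \frac{37}{51} \approx -0.72549$)
$U = -64$ ($U = \left(-2\right) 8 \left(\left(-4\right) \left(-1\right)\right) = \left(-16\right) 4 = -64$)
$l = 4096$ ($l = \left(-64\right)^{2} = 4096$)
$l - H = 4096 - - \frac{37}{51} = 4096 + \frac{37}{51} = \frac{208933}{51}$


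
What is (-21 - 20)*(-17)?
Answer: 697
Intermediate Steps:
(-21 - 20)*(-17) = -41*(-17) = 697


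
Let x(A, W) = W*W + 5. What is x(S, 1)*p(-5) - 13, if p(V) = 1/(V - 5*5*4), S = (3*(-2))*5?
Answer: -457/35 ≈ -13.057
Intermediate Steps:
S = -30 (S = -6*5 = -30)
x(A, W) = 5 + W² (x(A, W) = W² + 5 = 5 + W²)
p(V) = 1/(-100 + V) (p(V) = 1/(V - 25*4) = 1/(V - 100) = 1/(-100 + V))
x(S, 1)*p(-5) - 13 = (5 + 1²)/(-100 - 5) - 13 = (5 + 1)/(-105) - 13 = 6*(-1/105) - 13 = -2/35 - 13 = -457/35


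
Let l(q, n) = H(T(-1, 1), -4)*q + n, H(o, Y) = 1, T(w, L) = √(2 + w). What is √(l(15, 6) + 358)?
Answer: √379 ≈ 19.468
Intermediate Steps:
l(q, n) = n + q (l(q, n) = 1*q + n = q + n = n + q)
√(l(15, 6) + 358) = √((6 + 15) + 358) = √(21 + 358) = √379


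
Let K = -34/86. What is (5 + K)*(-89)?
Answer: -17622/43 ≈ -409.81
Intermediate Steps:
K = -17/43 (K = -34*1/86 = -17/43 ≈ -0.39535)
(5 + K)*(-89) = (5 - 17/43)*(-89) = (198/43)*(-89) = -17622/43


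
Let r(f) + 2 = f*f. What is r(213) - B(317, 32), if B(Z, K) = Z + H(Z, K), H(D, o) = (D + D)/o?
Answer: 720483/16 ≈ 45030.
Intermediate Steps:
H(D, o) = 2*D/o (H(D, o) = (2*D)/o = 2*D/o)
r(f) = -2 + f**2 (r(f) = -2 + f*f = -2 + f**2)
B(Z, K) = Z + 2*Z/K
r(213) - B(317, 32) = (-2 + 213**2) - 317*(2 + 32)/32 = (-2 + 45369) - 317*34/32 = 45367 - 1*5389/16 = 45367 - 5389/16 = 720483/16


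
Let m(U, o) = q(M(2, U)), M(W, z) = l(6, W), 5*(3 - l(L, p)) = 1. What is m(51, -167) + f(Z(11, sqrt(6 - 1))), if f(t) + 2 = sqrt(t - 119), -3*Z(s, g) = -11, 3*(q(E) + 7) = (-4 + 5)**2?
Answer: -26/3 + I*sqrt(1038)/3 ≈ -8.6667 + 10.739*I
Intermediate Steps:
l(L, p) = 14/5 (l(L, p) = 3 - 1/5*1 = 3 - 1/5 = 14/5)
M(W, z) = 14/5
q(E) = -20/3 (q(E) = -7 + (-4 + 5)**2/3 = -7 + (1/3)*1**2 = -7 + (1/3)*1 = -7 + 1/3 = -20/3)
m(U, o) = -20/3
Z(s, g) = 11/3 (Z(s, g) = -1/3*(-11) = 11/3)
f(t) = -2 + sqrt(-119 + t) (f(t) = -2 + sqrt(t - 119) = -2 + sqrt(-119 + t))
m(51, -167) + f(Z(11, sqrt(6 - 1))) = -20/3 + (-2 + sqrt(-119 + 11/3)) = -20/3 + (-2 + sqrt(-346/3)) = -20/3 + (-2 + I*sqrt(1038)/3) = -26/3 + I*sqrt(1038)/3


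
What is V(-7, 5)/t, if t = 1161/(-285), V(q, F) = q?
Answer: 665/387 ≈ 1.7183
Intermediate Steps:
t = -387/95 (t = 1161*(-1/285) = -387/95 ≈ -4.0737)
V(-7, 5)/t = -7/(-387/95) = -7*(-95/387) = 665/387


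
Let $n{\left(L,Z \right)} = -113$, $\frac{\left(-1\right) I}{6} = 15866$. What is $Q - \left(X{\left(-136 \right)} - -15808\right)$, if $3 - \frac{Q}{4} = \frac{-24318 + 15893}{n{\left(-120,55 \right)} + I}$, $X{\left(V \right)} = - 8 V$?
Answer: $- \frac{1609230856}{95309} \approx -16884.0$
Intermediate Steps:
$I = -95196$ ($I = \left(-6\right) 15866 = -95196$)
$Q = \frac{1110008}{95309}$ ($Q = 12 - 4 \frac{-24318 + 15893}{-113 - 95196} = 12 - 4 \left(- \frac{8425}{-95309}\right) = 12 - 4 \left(\left(-8425\right) \left(- \frac{1}{95309}\right)\right) = 12 - \frac{33700}{95309} = \frac{1110008}{95309} \approx 11.646$)
$Q - \left(X{\left(-136 \right)} - -15808\right) = \frac{1110008}{95309} - \left(\left(-8\right) \left(-136\right) - -15808\right) = \frac{1110008}{95309} - \left(1088 + 15808\right) = \frac{1110008}{95309} - 16896 = - \frac{1609230856}{95309}$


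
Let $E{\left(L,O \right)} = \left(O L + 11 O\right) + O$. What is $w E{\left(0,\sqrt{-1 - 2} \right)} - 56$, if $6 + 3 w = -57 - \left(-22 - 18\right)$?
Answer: $-56 - 92 i \sqrt{3} \approx -56.0 - 159.35 i$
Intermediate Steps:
$w = - \frac{23}{3}$ ($w = -2 + \frac{-57 - \left(-22 - 18\right)}{3} = -2 + \frac{-57 - -40}{3} = -2 + \frac{-57 + 40}{3} = -2 + \frac{1}{3} \left(-17\right) = -2 - \frac{17}{3} = - \frac{23}{3} \approx -7.6667$)
$E{\left(L,O \right)} = 12 O + L O$ ($E{\left(L,O \right)} = \left(L O + 11 O\right) + O = \left(11 O + L O\right) + O = 12 O + L O$)
$w E{\left(0,\sqrt{-1 - 2} \right)} - 56 = - \frac{23 \sqrt{-1 - 2} \left(12 + 0\right)}{3} - 56 = - \frac{23 \sqrt{-3} \cdot 12}{3} - 56 = - \frac{23 i \sqrt{3} \cdot 12}{3} - 56 = - \frac{23 \cdot 12 i \sqrt{3}}{3} - 56 = - 92 i \sqrt{3} - 56 = -56 - 92 i \sqrt{3}$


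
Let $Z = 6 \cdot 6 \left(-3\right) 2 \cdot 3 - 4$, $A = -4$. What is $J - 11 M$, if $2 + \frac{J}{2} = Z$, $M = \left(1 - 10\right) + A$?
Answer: $-1165$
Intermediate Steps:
$M = -13$ ($M = \left(1 - 10\right) - 4 = -9 - 4 = -13$)
$Z = -652$ ($Z = 6 \left(-18\right) 2 \cdot 3 - 4 = \left(-108\right) 2 \cdot 3 - 4 = \left(-216\right) 3 - 4 = -648 - 4 = -652$)
$J = -1308$ ($J = -4 + 2 \left(-652\right) = -4 - 1304 = -1308$)
$J - 11 M = -1308 - -143 = -1308 + 143 = -1165$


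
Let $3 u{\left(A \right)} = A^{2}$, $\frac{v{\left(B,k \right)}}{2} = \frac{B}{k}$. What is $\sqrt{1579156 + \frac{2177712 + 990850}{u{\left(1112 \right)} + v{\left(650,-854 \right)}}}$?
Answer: $\frac{95 \sqrt{12195276129045135997}}{264001169} \approx 1256.6$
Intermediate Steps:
$v{\left(B,k \right)} = \frac{2 B}{k}$ ($v{\left(B,k \right)} = 2 \frac{B}{k} = \frac{2 B}{k}$)
$u{\left(A \right)} = \frac{A^{2}}{3}$
$\sqrt{1579156 + \frac{2177712 + 990850}{u{\left(1112 \right)} + v{\left(650,-854 \right)}}} = \sqrt{1579156 + \frac{2177712 + 990850}{\frac{1112^{2}}{3} + 2 \cdot 650 \frac{1}{-854}}} = \sqrt{1579156 + \frac{3168562}{\frac{1}{3} \cdot 1236544 + 2 \cdot 650 \left(- \frac{1}{854}\right)}} = \sqrt{1579156 + \frac{3168562}{\frac{1236544}{3} - \frac{650}{427}}} = \sqrt{1579156 + \frac{3168562}{\frac{528002338}{1281}}} = \sqrt{1579156 + 3168562 \cdot \frac{1281}{528002338}} = \sqrt{1579156 + \frac{2029463961}{264001169}} = \sqrt{\frac{416901059497325}{264001169}} = \frac{95 \sqrt{12195276129045135997}}{264001169}$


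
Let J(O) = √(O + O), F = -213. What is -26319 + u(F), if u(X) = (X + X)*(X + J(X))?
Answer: 64419 - 426*I*√426 ≈ 64419.0 - 8792.5*I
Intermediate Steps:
J(O) = √2*√O (J(O) = √(2*O) = √2*√O)
u(X) = 2*X*(X + √2*√X) (u(X) = (X + X)*(X + √2*√X) = (2*X)*(X + √2*√X) = 2*X*(X + √2*√X))
-26319 + u(F) = -26319 + 2*(-213)*(-213 + √2*√(-213)) = -26319 + 2*(-213)*(-213 + √2*(I*√213)) = -26319 + 2*(-213)*(-213 + I*√426) = -26319 + (90738 - 426*I*√426) = 64419 - 426*I*√426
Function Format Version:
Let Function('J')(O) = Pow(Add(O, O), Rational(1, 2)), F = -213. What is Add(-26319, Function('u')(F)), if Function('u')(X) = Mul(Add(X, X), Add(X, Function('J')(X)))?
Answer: Add(64419, Mul(-426, I, Pow(426, Rational(1, 2)))) ≈ Add(64419., Mul(-8792.5, I))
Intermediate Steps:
Function('J')(O) = Mul(Pow(2, Rational(1, 2)), Pow(O, Rational(1, 2))) (Function('J')(O) = Pow(Mul(2, O), Rational(1, 2)) = Mul(Pow(2, Rational(1, 2)), Pow(O, Rational(1, 2))))
Function('u')(X) = Mul(2, X, Add(X, Mul(Pow(2, Rational(1, 2)), Pow(X, Rational(1, 2))))) (Function('u')(X) = Mul(Add(X, X), Add(X, Mul(Pow(2, Rational(1, 2)), Pow(X, Rational(1, 2))))) = Mul(Mul(2, X), Add(X, Mul(Pow(2, Rational(1, 2)), Pow(X, Rational(1, 2))))) = Mul(2, X, Add(X, Mul(Pow(2, Rational(1, 2)), Pow(X, Rational(1, 2))))))
Add(-26319, Function('u')(F)) = Add(-26319, Mul(2, -213, Add(-213, Mul(Pow(2, Rational(1, 2)), Pow(-213, Rational(1, 2)))))) = Add(-26319, Mul(2, -213, Add(-213, Mul(Pow(2, Rational(1, 2)), Mul(I, Pow(213, Rational(1, 2))))))) = Add(-26319, Mul(2, -213, Add(-213, Mul(I, Pow(426, Rational(1, 2)))))) = Add(-26319, Add(90738, Mul(-426, I, Pow(426, Rational(1, 2))))) = Add(64419, Mul(-426, I, Pow(426, Rational(1, 2))))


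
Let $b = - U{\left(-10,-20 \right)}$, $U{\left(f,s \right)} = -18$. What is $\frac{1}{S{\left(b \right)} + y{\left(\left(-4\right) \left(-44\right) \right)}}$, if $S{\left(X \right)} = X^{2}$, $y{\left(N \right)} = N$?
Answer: $\frac{1}{500} \approx 0.002$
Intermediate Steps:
$b = 18$ ($b = \left(-1\right) \left(-18\right) = 18$)
$\frac{1}{S{\left(b \right)} + y{\left(\left(-4\right) \left(-44\right) \right)}} = \frac{1}{18^{2} - -176} = \frac{1}{324 + 176} = \frac{1}{500}$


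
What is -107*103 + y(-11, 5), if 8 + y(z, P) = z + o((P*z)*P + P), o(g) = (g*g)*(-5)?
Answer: -375540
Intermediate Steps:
o(g) = -5*g**2 (o(g) = g**2*(-5) = -5*g**2)
y(z, P) = -8 + z - 5*(P + z*P**2)**2 (y(z, P) = -8 + (z - 5*((P*z)*P + P)**2) = -8 + (z - 5*(z*P**2 + P)**2) = -8 + (z - 5*(P + z*P**2)**2) = -8 + z - 5*(P + z*P**2)**2)
-107*103 + y(-11, 5) = -107*103 + (-8 - 11 - 5*5**2*(1 + 5*(-11))**2) = -11021 + (-8 - 11 - 5*25*(1 - 55)**2) = -11021 + (-8 - 11 - 5*25*(-54)**2) = -11021 + (-8 - 11 - 5*25*2916) = -11021 + (-8 - 11 - 364500) = -11021 - 364519 = -375540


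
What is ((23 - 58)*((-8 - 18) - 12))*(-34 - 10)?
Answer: -58520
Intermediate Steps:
((23 - 58)*((-8 - 18) - 12))*(-34 - 10) = -35*(-26 - 12)*(-44) = -35*(-38)*(-44) = 1330*(-44) = -58520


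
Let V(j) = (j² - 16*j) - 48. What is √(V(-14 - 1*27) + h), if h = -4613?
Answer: 2*I*√581 ≈ 48.208*I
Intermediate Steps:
V(j) = -48 + j² - 16*j
√(V(-14 - 1*27) + h) = √((-48 + (-14 - 1*27)² - 16*(-14 - 1*27)) - 4613) = √((-48 + (-14 - 27)² - 16*(-14 - 27)) - 4613) = √((-48 + (-41)² - 16*(-41)) - 4613) = √((-48 + 1681 + 656) - 4613) = √(2289 - 4613) = √(-2324) = 2*I*√581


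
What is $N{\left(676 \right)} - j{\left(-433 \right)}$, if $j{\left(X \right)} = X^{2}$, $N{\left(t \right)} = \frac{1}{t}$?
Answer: $- \frac{126742563}{676} \approx -1.8749 \cdot 10^{5}$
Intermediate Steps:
$N{\left(676 \right)} - j{\left(-433 \right)} = \frac{1}{676} - \left(-433\right)^{2} = \frac{1}{676} - 187489 = - \frac{126742563}{676}$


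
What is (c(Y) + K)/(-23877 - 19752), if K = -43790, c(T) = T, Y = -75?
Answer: 43865/43629 ≈ 1.0054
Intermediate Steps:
(c(Y) + K)/(-23877 - 19752) = (-75 - 43790)/(-23877 - 19752) = -43865/(-43629) = -43865*(-1/43629) = 43865/43629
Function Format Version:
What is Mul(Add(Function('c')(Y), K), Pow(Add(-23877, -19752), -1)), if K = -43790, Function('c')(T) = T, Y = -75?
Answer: Rational(43865, 43629) ≈ 1.0054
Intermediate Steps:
Mul(Add(Function('c')(Y), K), Pow(Add(-23877, -19752), -1)) = Mul(Add(-75, -43790), Pow(Add(-23877, -19752), -1)) = Mul(-43865, Pow(-43629, -1)) = Mul(-43865, Rational(-1, 43629)) = Rational(43865, 43629)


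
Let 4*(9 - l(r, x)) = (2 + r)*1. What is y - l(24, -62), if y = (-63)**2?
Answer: 7933/2 ≈ 3966.5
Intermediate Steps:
y = 3969
l(r, x) = 17/2 - r/4 (l(r, x) = 9 - (2 + r)/4 = 9 + (-1/2 - r/4) = 17/2 - r/4)
y - l(24, -62) = 3969 - (17/2 - 1/4*24) = 3969 - (17/2 - 6) = 3969 - 1*5/2 = 3969 - 5/2 = 7933/2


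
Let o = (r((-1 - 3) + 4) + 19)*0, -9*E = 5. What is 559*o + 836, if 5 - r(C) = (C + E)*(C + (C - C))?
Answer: 836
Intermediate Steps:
E = -5/9 (E = -1/9*5 = -5/9 ≈ -0.55556)
r(C) = 5 - C*(-5/9 + C) (r(C) = 5 - (C - 5/9)*(C + (C - C)) = 5 - (-5/9 + C)*(C + 0) = 5 - (-5/9 + C)*C = 5 - C*(-5/9 + C))
o = 0 (o = ((5 - ((-1 - 3) + 4)**2 + 5*((-1 - 3) + 4)/9) + 19)*0 = ((5 - (-4 + 4)**2 + 5*(-4 + 4)/9) + 19)*0 = ((5 - 1*0**2 + (5/9)*0) + 19)*0 = ((5 - 1*0 + 0) + 19)*0 = ((5 + 0 + 0) + 19)*0 = (5 + 19)*0 = 24*0 = 0)
559*o + 836 = 559*0 + 836 = 0 + 836 = 836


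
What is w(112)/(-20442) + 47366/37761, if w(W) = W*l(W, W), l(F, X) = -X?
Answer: 240321626/128651727 ≈ 1.8680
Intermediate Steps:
w(W) = -W**2 (w(W) = W*(-W) = -W**2)
w(112)/(-20442) + 47366/37761 = -1*112**2/(-20442) + 47366/37761 = -1*12544*(-1/20442) + 47366*(1/37761) = -12544*(-1/20442) + 47366/37761 = 6272/10221 + 47366/37761 = 240321626/128651727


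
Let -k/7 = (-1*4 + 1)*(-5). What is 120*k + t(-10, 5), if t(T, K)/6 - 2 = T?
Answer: -12648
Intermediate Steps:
t(T, K) = 12 + 6*T
k = -105 (k = -7*(-1*4 + 1)*(-5) = -7*(-4 + 1)*(-5) = -(-21)*(-5) = -7*15 = -105)
120*k + t(-10, 5) = 120*(-105) + (12 + 6*(-10)) = -12600 + (12 - 60) = -12600 - 48 = -12648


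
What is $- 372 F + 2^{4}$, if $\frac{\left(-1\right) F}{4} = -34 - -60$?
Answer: $38704$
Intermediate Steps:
$F = -104$ ($F = - 4 \left(-34 - -60\right) = - 4 \left(-34 + 60\right) = \left(-4\right) 26 = -104$)
$- 372 F + 2^{4} = \left(-372\right) \left(-104\right) + 2^{4} = 38688 + 16 = 38704$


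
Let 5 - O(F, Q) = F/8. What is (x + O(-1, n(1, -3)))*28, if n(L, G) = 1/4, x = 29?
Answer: 1911/2 ≈ 955.50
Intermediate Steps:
n(L, G) = 1/4
O(F, Q) = 5 - F/8
(x + O(-1, n(1, -3)))*28 = (29 + (5 - 1/8*(-1)))*28 = (29 + (5 + 1/8))*28 = (29 + 41/8)*28 = (273/8)*28 = 1911/2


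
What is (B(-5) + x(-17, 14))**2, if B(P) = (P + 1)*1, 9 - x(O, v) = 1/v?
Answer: 4761/196 ≈ 24.291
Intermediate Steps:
x(O, v) = 9 - 1/v
B(P) = 1 + P (B(P) = (1 + P)*1 = 1 + P)
(B(-5) + x(-17, 14))**2 = ((1 - 5) + (9 - 1/14))**2 = (-4 + (9 - 1*1/14))**2 = (-4 + (9 - 1/14))**2 = (-4 + 125/14)**2 = (69/14)**2 = 4761/196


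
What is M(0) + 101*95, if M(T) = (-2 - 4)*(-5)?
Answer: 9625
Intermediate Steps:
M(T) = 30 (M(T) = -6*(-5) = 30)
M(0) + 101*95 = 30 + 101*95 = 30 + 9595 = 9625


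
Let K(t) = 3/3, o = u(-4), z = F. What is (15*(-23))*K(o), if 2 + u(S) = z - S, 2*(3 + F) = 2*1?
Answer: -345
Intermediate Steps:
F = -2 (F = -3 + (2*1)/2 = -3 + (½)*2 = -3 + 1 = -2)
z = -2
u(S) = -4 - S (u(S) = -2 + (-2 - S) = -4 - S)
o = 0 (o = -4 - 1*(-4) = -4 + 4 = 0)
K(t) = 1 (K(t) = 3*(⅓) = 1)
(15*(-23))*K(o) = (15*(-23))*1 = -345*1 = -345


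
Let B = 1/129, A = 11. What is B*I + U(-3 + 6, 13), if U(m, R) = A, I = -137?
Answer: 1282/129 ≈ 9.9380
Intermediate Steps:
U(m, R) = 11
B = 1/129 ≈ 0.0077519
B*I + U(-3 + 6, 13) = (1/129)*(-137) + 11 = -137/129 + 11 = 1282/129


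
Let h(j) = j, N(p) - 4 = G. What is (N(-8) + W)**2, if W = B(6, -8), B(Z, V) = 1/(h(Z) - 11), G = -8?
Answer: 441/25 ≈ 17.640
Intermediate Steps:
N(p) = -4 (N(p) = 4 - 8 = -4)
B(Z, V) = 1/(-11 + Z) (B(Z, V) = 1/(Z - 11) = 1/(-11 + Z))
W = -1/5 (W = 1/(-11 + 6) = 1/(-5) = -1/5 ≈ -0.20000)
(N(-8) + W)**2 = (-4 - 1/5)**2 = (-21/5)**2 = 441/25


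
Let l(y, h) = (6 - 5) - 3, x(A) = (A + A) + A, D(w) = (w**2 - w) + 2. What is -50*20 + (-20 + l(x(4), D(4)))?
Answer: -1022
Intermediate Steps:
D(w) = 2 + w**2 - w
x(A) = 3*A (x(A) = 2*A + A = 3*A)
l(y, h) = -2 (l(y, h) = 1 - 3 = -2)
-50*20 + (-20 + l(x(4), D(4))) = -50*20 + (-20 - 2) = -1000 - 22 = -1022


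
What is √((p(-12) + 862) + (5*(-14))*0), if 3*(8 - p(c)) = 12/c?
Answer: √7833/3 ≈ 29.501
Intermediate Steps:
p(c) = 8 - 4/c
√((p(-12) + 862) + (5*(-14))*0) = √(((8 - 4/(-12)) + 862) + (5*(-14))*0) = √(((8 - 4*(-1/12)) + 862) - 70*0) = √(((8 + ⅓) + 862) + 0) = √((25/3 + 862) + 0) = √(2611/3 + 0) = √(2611/3) = √7833/3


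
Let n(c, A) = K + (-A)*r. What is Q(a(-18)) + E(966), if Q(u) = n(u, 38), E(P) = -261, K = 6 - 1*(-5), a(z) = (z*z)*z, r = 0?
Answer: -250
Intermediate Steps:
a(z) = z³ (a(z) = z²*z = z³)
K = 11 (K = 6 + 5 = 11)
n(c, A) = 11 (n(c, A) = 11 - A*0 = 11 + 0 = 11)
Q(u) = 11
Q(a(-18)) + E(966) = 11 - 261 = -250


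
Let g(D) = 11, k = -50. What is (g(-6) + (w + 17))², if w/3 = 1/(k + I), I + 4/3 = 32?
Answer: 2608225/3364 ≈ 775.33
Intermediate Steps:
I = 92/3 (I = -4/3 + 32 = 92/3 ≈ 30.667)
w = -9/58 (w = 3/(-50 + 92/3) = 3/(-58/3) = 3*(-3/58) = -9/58 ≈ -0.15517)
(g(-6) + (w + 17))² = (11 + (-9/58 + 17))² = (11 + 977/58)² = (1615/58)² = 2608225/3364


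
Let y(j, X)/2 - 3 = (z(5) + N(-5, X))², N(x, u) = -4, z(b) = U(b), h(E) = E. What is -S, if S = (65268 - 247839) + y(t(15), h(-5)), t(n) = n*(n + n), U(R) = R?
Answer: 182563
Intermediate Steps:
z(b) = b
t(n) = 2*n² (t(n) = n*(2*n) = 2*n²)
y(j, X) = 8 (y(j, X) = 6 + 2*(5 - 4)² = 6 + 2*1² = 6 + 2*1 = 6 + 2 = 8)
S = -182563 (S = (65268 - 247839) + 8 = -182571 + 8 = -182563)
-S = -1*(-182563) = 182563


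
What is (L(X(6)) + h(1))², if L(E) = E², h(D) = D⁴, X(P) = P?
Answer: 1369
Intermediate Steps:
(L(X(6)) + h(1))² = (6² + 1⁴)² = (36 + 1)² = 37² = 1369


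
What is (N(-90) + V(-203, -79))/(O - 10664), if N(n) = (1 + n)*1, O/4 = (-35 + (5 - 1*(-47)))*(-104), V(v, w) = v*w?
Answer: -1329/1478 ≈ -0.89919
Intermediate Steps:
O = -7072 (O = 4*((-35 + (5 - 1*(-47)))*(-104)) = 4*((-35 + (5 + 47))*(-104)) = 4*((-35 + 52)*(-104)) = 4*(17*(-104)) = 4*(-1768) = -7072)
N(n) = 1 + n
(N(-90) + V(-203, -79))/(O - 10664) = ((1 - 90) - 203*(-79))/(-7072 - 10664) = (-89 + 16037)/(-17736) = 15948*(-1/17736) = -1329/1478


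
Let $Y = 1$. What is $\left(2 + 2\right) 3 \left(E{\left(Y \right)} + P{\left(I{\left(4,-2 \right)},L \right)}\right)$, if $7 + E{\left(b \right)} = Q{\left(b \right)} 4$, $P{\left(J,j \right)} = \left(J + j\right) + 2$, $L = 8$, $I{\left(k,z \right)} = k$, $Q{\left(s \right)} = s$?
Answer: $132$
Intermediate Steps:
$P{\left(J,j \right)} = 2 + J + j$
$E{\left(b \right)} = -7 + 4 b$ ($E{\left(b \right)} = -7 + b 4 = -7 + 4 b$)
$\left(2 + 2\right) 3 \left(E{\left(Y \right)} + P{\left(I{\left(4,-2 \right)},L \right)}\right) = \left(2 + 2\right) 3 \left(\left(-7 + 4 \cdot 1\right) + \left(2 + 4 + 8\right)\right) = 4 \cdot 3 \left(\left(-7 + 4\right) + 14\right) = 12 \left(-3 + 14\right) = 12 \cdot 11 = 132$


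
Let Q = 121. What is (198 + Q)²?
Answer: 101761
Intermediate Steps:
(198 + Q)² = (198 + 121)² = 319² = 101761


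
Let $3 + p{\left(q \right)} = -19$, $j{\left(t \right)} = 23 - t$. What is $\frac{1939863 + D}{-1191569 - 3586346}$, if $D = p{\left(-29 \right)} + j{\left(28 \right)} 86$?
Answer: $- \frac{1939411}{4777915} \approx -0.40591$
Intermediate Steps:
$p{\left(q \right)} = -22$ ($p{\left(q \right)} = -3 - 19 = -22$)
$D = -452$ ($D = -22 + \left(23 - 28\right) 86 = -22 - 430 = -452$)
$\frac{1939863 + D}{-1191569 - 3586346} = \frac{1939863 - 452}{-1191569 - 3586346} = \frac{1939411}{-4777915} = 1939411 \left(- \frac{1}{4777915}\right) = - \frac{1939411}{4777915}$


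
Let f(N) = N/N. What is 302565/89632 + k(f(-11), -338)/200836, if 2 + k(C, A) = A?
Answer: 15183867365/4500333088 ≈ 3.3739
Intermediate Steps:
f(N) = 1
k(C, A) = -2 + A
302565/89632 + k(f(-11), -338)/200836 = 302565/89632 + (-2 - 338)/200836 = 302565*(1/89632) - 340*1/200836 = 302565/89632 - 85/50209 = 15183867365/4500333088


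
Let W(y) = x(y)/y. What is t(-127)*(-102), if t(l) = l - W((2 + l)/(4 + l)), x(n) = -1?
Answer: 1606704/125 ≈ 12854.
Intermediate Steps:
W(y) = -1/y
t(l) = l + (4 + l)/(2 + l) (t(l) = l - (-1)/((2 + l)/(4 + l)) = l - (-1)*(4 + l)/(2 + l) = l + (4 + l)/(2 + l))
t(-127)*(-102) = ((4 - 127 - 127*(2 - 127))/(2 - 127))*(-102) = ((4 - 127 - 127*(-125))/(-125))*(-102) = -(4 - 127 + 15875)/125*(-102) = -1/125*15752*(-102) = -15752/125*(-102) = 1606704/125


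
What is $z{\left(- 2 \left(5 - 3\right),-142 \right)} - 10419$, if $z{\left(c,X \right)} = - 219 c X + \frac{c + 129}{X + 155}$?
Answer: $- \frac{1752418}{13} \approx -1.348 \cdot 10^{5}$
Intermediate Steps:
$z{\left(c,X \right)} = \frac{129 + c}{155 + X} - 219 X c$ ($z{\left(c,X \right)} = - 219 X c + \frac{129 + c}{155 + X} = \frac{129 + c}{155 + X} - 219 X c$)
$z{\left(- 2 \left(5 - 3\right),-142 \right)} - 10419 = \frac{129 - 2 \left(5 - 3\right) - - 4820190 \left(- 2 \left(5 - 3\right)\right) - 219 \left(- 2 \left(5 - 3\right)\right) \left(-142\right)^{2}}{155 - 142} - 10419 = \frac{129 - 4 - - 4820190 \left(\left(-2\right) 2\right) - 219 \left(\left(-2\right) 2\right) 20164}{13} - 10419 = \frac{129 - 4 - \left(-4820190\right) \left(-4\right) - \left(-876\right) 20164}{13} - 10419 = \frac{129 - 4 - 19280760 + 17663664}{13} - 10419 = \frac{1}{13} \left(-1616971\right) - 10419 = - \frac{1616971}{13} - 10419 = - \frac{1752418}{13}$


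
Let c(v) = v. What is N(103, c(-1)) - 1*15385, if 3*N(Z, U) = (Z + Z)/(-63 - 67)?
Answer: -3000178/195 ≈ -15386.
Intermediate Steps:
N(Z, U) = -Z/195 (N(Z, U) = ((Z + Z)/(-63 - 67))/3 = ((2*Z)/(-130))/3 = ((2*Z)*(-1/130))/3 = (-Z/65)/3 = -Z/195)
N(103, c(-1)) - 1*15385 = -1/195*103 - 1*15385 = -103/195 - 15385 = -3000178/195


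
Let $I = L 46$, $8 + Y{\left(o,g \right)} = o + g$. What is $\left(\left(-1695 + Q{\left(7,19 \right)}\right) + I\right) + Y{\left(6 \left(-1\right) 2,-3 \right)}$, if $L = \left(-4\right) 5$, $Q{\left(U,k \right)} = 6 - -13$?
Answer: $-2619$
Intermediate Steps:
$Q{\left(U,k \right)} = 19$ ($Q{\left(U,k \right)} = 6 + 13 = 19$)
$L = -20$
$Y{\left(o,g \right)} = -8 + g + o$ ($Y{\left(o,g \right)} = -8 + \left(o + g\right) = -8 + \left(g + o\right) = -8 + g + o$)
$I = -920$ ($I = \left(-20\right) 46 = -920$)
$\left(\left(-1695 + Q{\left(7,19 \right)}\right) + I\right) + Y{\left(6 \left(-1\right) 2,-3 \right)} = \left(\left(-1695 + 19\right) - 920\right) - \left(11 - 6 \left(-1\right) 2\right) = \left(-1676 - 920\right) - 23 = -2596 - 23 = -2619$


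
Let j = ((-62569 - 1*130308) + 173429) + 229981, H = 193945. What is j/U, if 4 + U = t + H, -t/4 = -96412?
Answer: 210533/579589 ≈ 0.36325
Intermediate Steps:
t = 385648 (t = -4*(-96412) = 385648)
j = 210533 (j = ((-62569 - 130308) + 173429) + 229981 = (-192877 + 173429) + 229981 = -19448 + 229981 = 210533)
U = 579589 (U = -4 + (385648 + 193945) = -4 + 579593 = 579589)
j/U = 210533/579589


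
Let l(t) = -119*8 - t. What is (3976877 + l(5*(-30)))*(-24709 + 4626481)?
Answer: 18296990604900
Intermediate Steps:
l(t) = -952 - t
(3976877 + l(5*(-30)))*(-24709 + 4626481) = (3976877 + (-952 - 5*(-30)))*(-24709 + 4626481) = (3976877 + (-952 - 1*(-150)))*4601772 = (3976877 + (-952 + 150))*4601772 = (3976877 - 802)*4601772 = 3976075*4601772 = 18296990604900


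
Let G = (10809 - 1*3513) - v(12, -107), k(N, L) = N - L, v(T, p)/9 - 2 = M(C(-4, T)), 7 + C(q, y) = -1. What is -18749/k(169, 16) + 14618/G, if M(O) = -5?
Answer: -45020791/373473 ≈ -120.55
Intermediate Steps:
C(q, y) = -8 (C(q, y) = -7 - 1 = -8)
v(T, p) = -27 (v(T, p) = 18 + 9*(-5) = 18 - 45 = -27)
G = 7323 (G = (10809 - 1*3513) - 1*(-27) = (10809 - 3513) + 27 = 7296 + 27 = 7323)
-18749/k(169, 16) + 14618/G = -18749/(169 - 1*16) + 14618/7323 = -18749/(169 - 16) + 14618*(1/7323) = -18749/153 + 14618/7323 = -45020791/373473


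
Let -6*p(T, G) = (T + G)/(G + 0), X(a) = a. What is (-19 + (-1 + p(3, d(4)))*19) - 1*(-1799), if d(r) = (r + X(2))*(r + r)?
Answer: 168733/96 ≈ 1757.6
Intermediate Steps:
d(r) = 2*r*(2 + r) (d(r) = (r + 2)*(r + r) = (2 + r)*(2*r) = 2*r*(2 + r))
p(T, G) = -(G + T)/(6*G) (p(T, G) = -(T + G)/(6*(G + 0)) = -(G + T)/(6*G))
(-19 + (-1 + p(3, d(4)))*19) - 1*(-1799) = (-19 + (-1 + (-2*4*(2 + 4) - 1*3)/(6*((2*4*(2 + 4)))))*19) - 1*(-1799) = (-19 + (-1 + (-2*4*6 - 3)/(6*((2*4*6))))*19) + 1799 = (-19 + (-1 + (1/6)*(-1*48 - 3)/48)*19) + 1799 = (-19 + (-1 + (1/6)*(1/48)*(-48 - 3))*19) + 1799 = (-19 + (-1 + (1/6)*(1/48)*(-51))*19) + 1799 = (-19 + (-1 - 17/96)*19) + 1799 = (-19 - 113/96*19) + 1799 = (-19 - 2147/96) + 1799 = -3971/96 + 1799 = 168733/96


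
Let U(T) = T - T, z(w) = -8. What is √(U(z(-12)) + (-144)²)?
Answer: 144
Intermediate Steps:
U(T) = 0
√(U(z(-12)) + (-144)²) = √(0 + (-144)²) = √(0 + 20736) = √20736 = 144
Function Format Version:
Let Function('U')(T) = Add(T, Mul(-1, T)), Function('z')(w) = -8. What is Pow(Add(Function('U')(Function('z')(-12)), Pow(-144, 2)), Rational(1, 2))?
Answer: 144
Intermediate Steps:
Function('U')(T) = 0
Pow(Add(Function('U')(Function('z')(-12)), Pow(-144, 2)), Rational(1, 2)) = Pow(Add(0, Pow(-144, 2)), Rational(1, 2)) = Pow(Add(0, 20736), Rational(1, 2)) = Pow(20736, Rational(1, 2)) = 144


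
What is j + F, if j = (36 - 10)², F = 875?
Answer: 1551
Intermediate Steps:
j = 676 (j = 26² = 676)
j + F = 676 + 875 = 1551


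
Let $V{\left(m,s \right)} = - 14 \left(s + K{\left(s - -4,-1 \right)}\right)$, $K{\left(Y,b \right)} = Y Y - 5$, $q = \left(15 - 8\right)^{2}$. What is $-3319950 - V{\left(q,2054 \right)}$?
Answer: $56003832$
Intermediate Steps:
$q = 49$ ($q = 7^{2} = 49$)
$K{\left(Y,b \right)} = -5 + Y^{2}$ ($K{\left(Y,b \right)} = Y^{2} - 5 = -5 + Y^{2}$)
$V{\left(m,s \right)} = 70 - 14 s - 14 \left(4 + s\right)^{2}$ ($V{\left(m,s \right)} = - 14 \left(s + \left(-5 + \left(s - -4\right)^{2}\right)\right) = - 14 \left(s + \left(-5 + \left(s + 4\right)^{2}\right)\right) = - 14 \left(s + \left(-5 + \left(4 + s\right)^{2}\right)\right) = - 14 \left(-5 + s + \left(4 + s\right)^{2}\right) = 70 - 14 s - 14 \left(4 + s\right)^{2}$)
$-3319950 - V{\left(q,2054 \right)} = -3319950 - \left(70 - 28756 - 14 \left(4 + 2054\right)^{2}\right) = -3319950 - \left(70 - 28756 - 14 \cdot 2058^{2}\right) = -3319950 - \left(70 - 28756 - 59295096\right) = -3319950 - -59323782 = -3319950 + 59323782 = 56003832$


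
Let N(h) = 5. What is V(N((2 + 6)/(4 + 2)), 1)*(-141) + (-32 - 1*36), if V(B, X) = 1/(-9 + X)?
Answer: -403/8 ≈ -50.375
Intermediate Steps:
V(N((2 + 6)/(4 + 2)), 1)*(-141) + (-32 - 1*36) = -141/(-9 + 1) + (-32 - 1*36) = -141/(-8) + (-32 - 36) = -⅛*(-141) - 68 = 141/8 - 68 = -403/8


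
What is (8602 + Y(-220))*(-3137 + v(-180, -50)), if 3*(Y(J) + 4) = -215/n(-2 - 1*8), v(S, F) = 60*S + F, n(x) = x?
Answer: -722162797/6 ≈ -1.2036e+8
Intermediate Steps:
v(S, F) = F + 60*S
Y(J) = 19/6 (Y(J) = -4 + (-215/(-2 - 1*8))/3 = -4 + (-215/(-2 - 8))/3 = -4 + (-215/(-10))/3 = -4 + (-215*(-⅒))/3 = -4 + (⅓)*(43/2) = -4 + 43/6 = 19/6)
(8602 + Y(-220))*(-3137 + v(-180, -50)) = (8602 + 19/6)*(-3137 + (-50 + 60*(-180))) = 51631*(-3137 + (-50 - 10800))/6 = 51631*(-3137 - 10850)/6 = (51631/6)*(-13987) = -722162797/6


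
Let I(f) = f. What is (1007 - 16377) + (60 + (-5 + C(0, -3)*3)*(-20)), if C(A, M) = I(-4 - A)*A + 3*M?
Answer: -14670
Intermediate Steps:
C(A, M) = 3*M + A*(-4 - A) (C(A, M) = (-4 - A)*A + 3*M = A*(-4 - A) + 3*M = 3*M + A*(-4 - A))
(1007 - 16377) + (60 + (-5 + C(0, -3)*3)*(-20)) = (1007 - 16377) + (60 + (-5 + (3*(-3) - 1*0*(4 + 0))*3)*(-20)) = -15370 + (60 + (-5 + (-9 - 1*0*4)*3)*(-20)) = -15370 + (60 + (-5 + (-9 + 0)*3)*(-20)) = -15370 + (60 + (-5 - 9*3)*(-20)) = -15370 + (60 + (-5 - 27)*(-20)) = -15370 + (60 - 32*(-20)) = -15370 + (60 + 640) = -15370 + 700 = -14670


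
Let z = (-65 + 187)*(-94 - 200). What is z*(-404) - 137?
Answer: 14490535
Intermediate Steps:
z = -35868 (z = 122*(-294) = -35868)
z*(-404) - 137 = -35868*(-404) - 137 = 14490672 - 137 = 14490535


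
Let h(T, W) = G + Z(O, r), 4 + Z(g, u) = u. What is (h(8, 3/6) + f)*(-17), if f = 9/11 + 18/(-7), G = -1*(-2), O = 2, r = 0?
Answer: 4913/77 ≈ 63.805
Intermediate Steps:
G = 2
f = -135/77 (f = 9*(1/11) + 18*(-⅐) = 9/11 - 18/7 = -135/77 ≈ -1.7532)
Z(g, u) = -4 + u
h(T, W) = -2 (h(T, W) = 2 + (-4 + 0) = 2 - 4 = -2)
(h(8, 3/6) + f)*(-17) = (-2 - 135/77)*(-17) = -289/77*(-17) = 4913/77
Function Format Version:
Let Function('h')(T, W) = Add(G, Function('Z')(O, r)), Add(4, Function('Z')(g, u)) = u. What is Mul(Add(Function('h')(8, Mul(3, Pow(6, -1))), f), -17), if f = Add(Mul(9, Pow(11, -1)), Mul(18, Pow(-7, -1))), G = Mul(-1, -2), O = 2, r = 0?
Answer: Rational(4913, 77) ≈ 63.805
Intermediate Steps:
G = 2
f = Rational(-135, 77) (f = Add(Mul(9, Rational(1, 11)), Mul(18, Rational(-1, 7))) = Add(Rational(9, 11), Rational(-18, 7)) = Rational(-135, 77) ≈ -1.7532)
Function('Z')(g, u) = Add(-4, u)
Function('h')(T, W) = -2 (Function('h')(T, W) = Add(2, Add(-4, 0)) = Add(2, -4) = -2)
Mul(Add(Function('h')(8, Mul(3, Pow(6, -1))), f), -17) = Mul(Add(-2, Rational(-135, 77)), -17) = Mul(Rational(-289, 77), -17) = Rational(4913, 77)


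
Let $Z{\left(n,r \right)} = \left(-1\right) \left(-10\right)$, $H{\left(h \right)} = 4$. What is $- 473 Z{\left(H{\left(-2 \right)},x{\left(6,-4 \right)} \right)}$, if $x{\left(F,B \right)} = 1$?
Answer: $-4730$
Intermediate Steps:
$Z{\left(n,r \right)} = 10$
$- 473 Z{\left(H{\left(-2 \right)},x{\left(6,-4 \right)} \right)} = \left(-473\right) 10 = -4730$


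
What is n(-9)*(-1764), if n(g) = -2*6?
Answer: 21168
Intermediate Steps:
n(g) = -12
n(-9)*(-1764) = -12*(-1764) = 21168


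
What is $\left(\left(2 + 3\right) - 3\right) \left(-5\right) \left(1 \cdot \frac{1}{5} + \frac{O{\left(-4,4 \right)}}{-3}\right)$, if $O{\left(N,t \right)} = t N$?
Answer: $- \frac{166}{3} \approx -55.333$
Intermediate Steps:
$O{\left(N,t \right)} = N t$
$\left(\left(2 + 3\right) - 3\right) \left(-5\right) \left(1 \cdot \frac{1}{5} + \frac{O{\left(-4,4 \right)}}{-3}\right) = \left(\left(2 + 3\right) - 3\right) \left(-5\right) \left(1 \cdot \frac{1}{5} + \frac{\left(-4\right) 4}{-3}\right) = \left(5 - 3\right) \left(-5\right) \left(1 \cdot \frac{1}{5} - - \frac{16}{3}\right) = 2 \left(-5\right) \left(\frac{1}{5} + \frac{16}{3}\right) = \left(-10\right) \frac{83}{15} = - \frac{166}{3}$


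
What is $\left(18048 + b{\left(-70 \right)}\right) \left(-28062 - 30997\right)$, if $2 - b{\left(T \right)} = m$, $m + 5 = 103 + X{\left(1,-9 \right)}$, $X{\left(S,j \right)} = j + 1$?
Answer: $-1060699640$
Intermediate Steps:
$X{\left(S,j \right)} = 1 + j$
$m = 90$ ($m = -5 + \left(103 + \left(1 - 9\right)\right) = -5 + \left(103 - 8\right) = -5 + 95 = 90$)
$b{\left(T \right)} = -88$ ($b{\left(T \right)} = 2 - 90 = -88$)
$\left(18048 + b{\left(-70 \right)}\right) \left(-28062 - 30997\right) = \left(18048 - 88\right) \left(-28062 - 30997\right) = 17960 \left(-59059\right) = -1060699640$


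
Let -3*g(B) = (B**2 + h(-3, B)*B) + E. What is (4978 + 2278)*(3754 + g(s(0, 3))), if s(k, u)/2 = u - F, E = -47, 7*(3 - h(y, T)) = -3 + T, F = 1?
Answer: 573013576/21 ≈ 2.7286e+7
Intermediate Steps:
h(y, T) = 24/7 - T/7 (h(y, T) = 3 - (-3 + T)/7 = 3 + (3/7 - T/7) = 24/7 - T/7)
s(k, u) = -2 + 2*u (s(k, u) = 2*(u - 1*1) = 2*(u - 1) = 2*(-1 + u) = -2 + 2*u)
g(B) = 47/3 - B**2/3 - B*(24/7 - B/7)/3 (g(B) = -((B**2 + (24/7 - B/7)*B) - 47)/3 = -((B**2 + B*(24/7 - B/7)) - 47)/3 = -(-47 + B**2 + B*(24/7 - B/7))/3 = 47/3 - B**2/3 - B*(24/7 - B/7)/3)
(4978 + 2278)*(3754 + g(s(0, 3))) = (4978 + 2278)*(3754 + (47/3 - 8*(-2 + 2*3)/7 - 2*(-2 + 2*3)**2/7)) = 7256*(3754 + (47/3 - 8*(-2 + 6)/7 - 2*(-2 + 6)**2/7)) = 7256*(3754 + (47/3 - 8/7*4 - 2/7*4**2)) = 7256*(3754 + (47/3 - 32/7 - 2/7*16)) = 7256*(3754 + (47/3 - 32/7 - 32/7)) = 7256*(3754 + 137/21) = 7256*(78971/21) = 573013576/21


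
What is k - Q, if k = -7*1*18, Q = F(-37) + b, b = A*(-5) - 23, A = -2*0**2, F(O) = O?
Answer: -66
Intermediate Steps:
A = 0 (A = -2*0 = 0)
b = -23 (b = 0*(-5) - 23 = 0 - 23 = -23)
Q = -60 (Q = -37 - 23 = -60)
k = -126 (k = -7*18 = -126)
k - Q = -126 - 1*(-60) = -126 + 60 = -66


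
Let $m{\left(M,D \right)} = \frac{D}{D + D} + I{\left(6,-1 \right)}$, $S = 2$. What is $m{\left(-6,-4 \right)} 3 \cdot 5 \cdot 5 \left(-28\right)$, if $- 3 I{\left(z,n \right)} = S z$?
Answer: $7350$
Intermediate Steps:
$I{\left(z,n \right)} = - \frac{2 z}{3}$
$m{\left(M,D \right)} = - \frac{7}{2}$ ($m{\left(M,D \right)} = \frac{D}{D + D} - 4 = \frac{D}{2 D} - 4 = \frac{1}{2 D} D - 4 = \frac{1}{2} - 4 = - \frac{7}{2}$)
$m{\left(-6,-4 \right)} 3 \cdot 5 \cdot 5 \left(-28\right) = - \frac{7 \cdot 3 \cdot 5 \cdot 5}{2} \left(-28\right) = - \frac{7 \cdot 15 \cdot 5}{2} \left(-28\right) = \left(- \frac{7}{2}\right) 75 \left(-28\right) = \left(- \frac{525}{2}\right) \left(-28\right) = 7350$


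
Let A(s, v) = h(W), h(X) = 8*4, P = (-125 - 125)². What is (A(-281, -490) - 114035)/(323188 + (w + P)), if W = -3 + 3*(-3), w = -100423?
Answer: -114003/285265 ≈ -0.39964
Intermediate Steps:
P = 62500 (P = (-250)² = 62500)
W = -12 (W = -3 - 9 = -12)
h(X) = 32
A(s, v) = 32
(A(-281, -490) - 114035)/(323188 + (w + P)) = (32 - 114035)/(323188 + (-100423 + 62500)) = -114003/(323188 - 37923) = -114003/285265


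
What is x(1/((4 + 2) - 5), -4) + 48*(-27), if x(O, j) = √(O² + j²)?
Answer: -1296 + √17 ≈ -1291.9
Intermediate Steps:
x(1/((4 + 2) - 5), -4) + 48*(-27) = √((1/((4 + 2) - 5))² + (-4)²) + 48*(-27) = √((1/(6 - 5))² + 16) - 1296 = √((1/1)² + 16) - 1296 = √(1² + 16) - 1296 = √(1 + 16) - 1296 = √17 - 1296 = -1296 + √17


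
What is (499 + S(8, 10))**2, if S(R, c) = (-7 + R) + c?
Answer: 260100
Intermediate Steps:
S(R, c) = -7 + R + c
(499 + S(8, 10))**2 = (499 + (-7 + 8 + 10))**2 = (499 + 11)**2 = 510**2 = 260100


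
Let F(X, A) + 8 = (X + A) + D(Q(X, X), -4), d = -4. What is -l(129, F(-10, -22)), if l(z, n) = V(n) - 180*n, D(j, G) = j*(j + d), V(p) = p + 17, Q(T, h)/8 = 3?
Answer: 78743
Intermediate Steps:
Q(T, h) = 24 (Q(T, h) = 8*3 = 24)
V(p) = 17 + p
D(j, G) = j*(-4 + j) (D(j, G) = j*(j - 4) = j*(-4 + j))
F(X, A) = 472 + A + X (F(X, A) = -8 + ((X + A) + 24*(-4 + 24)) = -8 + ((A + X) + 24*20) = -8 + ((A + X) + 480) = -8 + (480 + A + X) = 472 + A + X)
l(z, n) = 17 - 179*n (l(z, n) = (17 + n) - 180*n = 17 - 179*n)
-l(129, F(-10, -22)) = -(17 - 179*(472 - 22 - 10)) = -(17 - 179*440) = -(17 - 78760) = -1*(-78743) = 78743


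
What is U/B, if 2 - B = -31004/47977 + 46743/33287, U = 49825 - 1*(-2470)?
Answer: 16703131763141/396692407 ≈ 42106.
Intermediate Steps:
U = 52295 (U = 49825 + 2470 = 52295)
B = 1983462035/1597010399 (B = 2 - (-31004/47977 + 46743/33287) = 2 - 1*1210558763/1597010399 = 2 - 1210558763/1597010399 = 1983462035/1597010399 ≈ 1.2420)
U/B = 52295/(1983462035/1597010399) = 52295*(1597010399/1983462035) = 16703131763141/396692407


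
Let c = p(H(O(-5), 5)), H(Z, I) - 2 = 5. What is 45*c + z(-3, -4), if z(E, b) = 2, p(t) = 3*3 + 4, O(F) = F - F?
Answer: 587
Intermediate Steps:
O(F) = 0
H(Z, I) = 7 (H(Z, I) = 2 + 5 = 7)
p(t) = 13 (p(t) = 9 + 4 = 13)
c = 13
45*c + z(-3, -4) = 45*13 + 2 = 585 + 2 = 587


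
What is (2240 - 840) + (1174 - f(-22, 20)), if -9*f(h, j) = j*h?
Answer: 22726/9 ≈ 2525.1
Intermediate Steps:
f(h, j) = -h*j/9 (f(h, j) = -j*h/9 = -h*j/9)
(2240 - 840) + (1174 - f(-22, 20)) = (2240 - 840) + (1174 - (-1)*(-22)*20/9) = 1400 + (1174 - 1*440/9) = 1400 + (1174 - 440/9) = 1400 + 10126/9 = 22726/9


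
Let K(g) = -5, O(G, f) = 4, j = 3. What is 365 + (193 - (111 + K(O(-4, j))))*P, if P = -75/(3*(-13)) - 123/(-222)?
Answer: 558451/962 ≈ 580.51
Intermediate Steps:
P = 2383/962 (P = -75/(-39) - 123*(-1/222) = -75*(-1/39) + 41/74 = 25/13 + 41/74 = 2383/962 ≈ 2.4771)
365 + (193 - (111 + K(O(-4, j))))*P = 365 + (193 - (111 - 5))*(2383/962) = 365 + (193 - 1*106)*(2383/962) = 365 + (193 - 106)*(2383/962) = 365 + 87*(2383/962) = 365 + 207321/962 = 558451/962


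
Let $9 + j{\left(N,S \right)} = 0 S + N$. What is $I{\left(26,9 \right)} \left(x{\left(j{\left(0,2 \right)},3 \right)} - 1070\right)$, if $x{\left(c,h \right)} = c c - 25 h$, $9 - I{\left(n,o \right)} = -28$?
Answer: $-39368$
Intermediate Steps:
$I{\left(n,o \right)} = 37$ ($I{\left(n,o \right)} = 9 - -28 = 9 + 28 = 37$)
$j{\left(N,S \right)} = -9 + N$ ($j{\left(N,S \right)} = -9 + \left(0 S + N\right) = -9 + \left(0 + N\right) = -9 + N$)
$x{\left(c,h \right)} = c^{2} - 25 h$
$I{\left(26,9 \right)} \left(x{\left(j{\left(0,2 \right)},3 \right)} - 1070\right) = 37 \left(\left(\left(-9 + 0\right)^{2} - 75\right) - 1070\right) = 37 \left(\left(\left(-9\right)^{2} - 75\right) - 1070\right) = 37 \left(\left(81 - 75\right) - 1070\right) = 37 \left(6 - 1070\right) = 37 \left(-1064\right) = -39368$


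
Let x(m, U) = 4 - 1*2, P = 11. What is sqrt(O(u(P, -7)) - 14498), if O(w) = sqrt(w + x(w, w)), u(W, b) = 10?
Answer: sqrt(-14498 + 2*sqrt(3)) ≈ 120.39*I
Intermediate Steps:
x(m, U) = 2 (x(m, U) = 4 - 2 = 2)
O(w) = sqrt(2 + w) (O(w) = sqrt(w + 2) = sqrt(2 + w))
sqrt(O(u(P, -7)) - 14498) = sqrt(sqrt(2 + 10) - 14498) = sqrt(sqrt(12) - 14498) = sqrt(2*sqrt(3) - 14498) = sqrt(-14498 + 2*sqrt(3))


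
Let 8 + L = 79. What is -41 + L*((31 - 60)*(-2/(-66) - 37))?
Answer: 2510627/33 ≈ 76080.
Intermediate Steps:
L = 71 (L = -8 + 79 = 71)
-41 + L*((31 - 60)*(-2/(-66) - 37)) = -41 + 71*((31 - 60)*(-2/(-66) - 37)) = -41 + 71*(-29*(-2*(-1/66) - 37)) = -41 + 71*(-29*(1/33 - 37)) = -41 + 71*(-29*(-1220/33)) = -41 + 71*(35380/33) = -41 + 2511980/33 = 2510627/33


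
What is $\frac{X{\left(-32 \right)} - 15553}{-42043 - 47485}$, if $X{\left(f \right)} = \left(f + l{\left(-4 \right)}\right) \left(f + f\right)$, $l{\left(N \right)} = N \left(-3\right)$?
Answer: $\frac{14273}{89528} \approx 0.15943$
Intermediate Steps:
$l{\left(N \right)} = - 3 N$
$X{\left(f \right)} = 2 f \left(12 + f\right)$ ($X{\left(f \right)} = \left(f - -12\right) \left(f + f\right) = \left(f + 12\right) 2 f = \left(12 + f\right) 2 f = 2 f \left(12 + f\right)$)
$\frac{X{\left(-32 \right)} - 15553}{-42043 - 47485} = \frac{2 \left(-32\right) \left(12 - 32\right) - 15553}{-42043 - 47485} = \frac{2 \left(-32\right) \left(-20\right) - 15553}{-89528} = \left(1280 - 15553\right) \left(- \frac{1}{89528}\right) = \left(-14273\right) \left(- \frac{1}{89528}\right) = \frac{14273}{89528}$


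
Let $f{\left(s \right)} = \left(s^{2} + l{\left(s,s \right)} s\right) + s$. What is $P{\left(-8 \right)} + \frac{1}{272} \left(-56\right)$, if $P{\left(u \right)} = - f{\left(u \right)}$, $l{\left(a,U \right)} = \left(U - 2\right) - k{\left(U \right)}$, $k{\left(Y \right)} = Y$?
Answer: $- \frac{2455}{34} \approx -72.206$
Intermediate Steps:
$l{\left(a,U \right)} = -2$ ($l{\left(a,U \right)} = \left(U - 2\right) - U = \left(-2 + U\right) - U = -2$)
$f{\left(s \right)} = s^{2} - s$ ($f{\left(s \right)} = \left(s^{2} - 2 s\right) + s = s^{2} - s$)
$P{\left(u \right)} = - u \left(-1 + u\right)$
$P{\left(-8 \right)} + \frac{1}{272} \left(-56\right) = - 8 \left(1 - -8\right) + \frac{1}{272} \left(-56\right) = - 8 \left(1 + 8\right) + \frac{1}{272} \left(-56\right) = \left(-8\right) 9 - \frac{7}{34} = -72 - \frac{7}{34} = - \frac{2455}{34}$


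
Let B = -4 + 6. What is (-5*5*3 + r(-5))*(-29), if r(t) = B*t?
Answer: 2465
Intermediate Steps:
B = 2
r(t) = 2*t
(-5*5*3 + r(-5))*(-29) = (-5*5*3 + 2*(-5))*(-29) = (-25*3 - 10)*(-29) = (-75 - 10)*(-29) = -85*(-29) = 2465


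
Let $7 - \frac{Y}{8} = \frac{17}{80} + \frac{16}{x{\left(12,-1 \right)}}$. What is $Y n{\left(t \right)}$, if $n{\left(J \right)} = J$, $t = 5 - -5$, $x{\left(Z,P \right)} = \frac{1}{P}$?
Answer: $1823$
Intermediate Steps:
$t = 10$ ($t = 5 + 5 = 10$)
$Y = \frac{1823}{10}$ ($Y = 56 - 8 \left(\frac{17}{80} + \frac{16}{\frac{1}{-1}}\right) = 56 - 8 \left(17 \cdot \frac{1}{80} + \frac{16}{-1}\right) = 56 - 8 \left(\frac{17}{80} + 16 \left(-1\right)\right) = 56 - 8 \left(\frac{17}{80} - 16\right) = 56 - - \frac{1263}{10} = 56 + \frac{1263}{10} = \frac{1823}{10} \approx 182.3$)
$Y n{\left(t \right)} = \frac{1823}{10} \cdot 10 = 1823$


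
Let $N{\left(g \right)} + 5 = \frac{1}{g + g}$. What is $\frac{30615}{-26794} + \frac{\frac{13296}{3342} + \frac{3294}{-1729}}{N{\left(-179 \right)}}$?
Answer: $- \frac{71958513984557}{46215039368862} \approx -1.557$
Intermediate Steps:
$N{\left(g \right)} = -5 + \frac{1}{2 g}$ ($N{\left(g \right)} = -5 + \frac{1}{g + g} = -5 + \frac{1}{2 g}$)
$\frac{30615}{-26794} + \frac{\frac{13296}{3342} + \frac{3294}{-1729}}{N{\left(-179 \right)}} = \frac{30615}{-26794} + \frac{\frac{13296}{3342} + \frac{3294}{-1729}}{-5 + \frac{1}{2 \left(-179\right)}} = 30615 \left(- \frac{1}{26794}\right) + \frac{13296 \cdot \frac{1}{3342} + 3294 \left(- \frac{1}{1729}\right)}{-5 + \frac{1}{2} \left(- \frac{1}{179}\right)} = - \frac{30615}{26794} + \frac{\frac{2216}{557} - \frac{3294}{1729}}{-5 - \frac{1}{358}} = - \frac{30615}{26794} + \frac{1996706}{963053 \left(- \frac{1791}{358}\right)} = - \frac{30615}{26794} + \frac{1996706}{963053} \left(- \frac{358}{1791}\right) = - \frac{30615}{26794} - \frac{714820748}{1724827923} = - \frac{71958513984557}{46215039368862}$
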